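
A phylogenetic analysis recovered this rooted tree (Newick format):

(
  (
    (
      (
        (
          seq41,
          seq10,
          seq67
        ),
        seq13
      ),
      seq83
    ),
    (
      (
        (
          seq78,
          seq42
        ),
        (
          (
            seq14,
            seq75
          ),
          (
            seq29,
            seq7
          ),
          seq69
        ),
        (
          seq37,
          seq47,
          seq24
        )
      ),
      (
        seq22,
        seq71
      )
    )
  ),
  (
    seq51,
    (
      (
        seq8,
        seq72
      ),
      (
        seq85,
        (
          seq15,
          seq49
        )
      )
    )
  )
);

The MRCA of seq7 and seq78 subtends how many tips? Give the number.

The MRCA of seq7 and seq78 is the node subtending ((seq78,seq42),((seq14,seq75),(seq29,seq7),seq69),(seq37,seq47,seq24)).
That clade contains 10 terminal taxa: seq14, seq24, seq29, seq37, seq42, seq47, seq69, seq7, seq75, seq78.

10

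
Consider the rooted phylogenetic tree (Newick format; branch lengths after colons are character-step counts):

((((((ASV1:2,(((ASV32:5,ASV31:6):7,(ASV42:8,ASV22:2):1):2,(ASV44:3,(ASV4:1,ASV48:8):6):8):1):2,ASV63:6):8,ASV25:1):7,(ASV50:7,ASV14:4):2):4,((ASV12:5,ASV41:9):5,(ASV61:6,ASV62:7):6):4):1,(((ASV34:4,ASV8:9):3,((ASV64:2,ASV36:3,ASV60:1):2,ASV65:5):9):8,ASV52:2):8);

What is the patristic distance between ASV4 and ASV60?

66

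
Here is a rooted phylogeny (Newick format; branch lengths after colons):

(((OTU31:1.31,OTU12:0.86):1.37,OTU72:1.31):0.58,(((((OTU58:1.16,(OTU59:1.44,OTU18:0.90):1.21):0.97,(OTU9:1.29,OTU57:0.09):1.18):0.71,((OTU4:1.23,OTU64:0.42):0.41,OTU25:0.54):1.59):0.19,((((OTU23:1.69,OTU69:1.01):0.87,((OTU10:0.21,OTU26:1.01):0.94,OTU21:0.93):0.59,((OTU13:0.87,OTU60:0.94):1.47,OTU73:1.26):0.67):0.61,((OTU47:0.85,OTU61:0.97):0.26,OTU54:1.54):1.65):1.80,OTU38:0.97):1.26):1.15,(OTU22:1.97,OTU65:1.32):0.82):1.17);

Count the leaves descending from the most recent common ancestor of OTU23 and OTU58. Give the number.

20

The MRCA of OTU23 and OTU58 is the node subtending ((((OTU58,(OTU59,OTU18)),(OTU9,OTU57)),((OTU4,OTU64),OTU25)),((((OTU23,OTU69),((OTU10,OTU26),OTU21),((OTU13,OTU60),OTU73)),((OTU47,OTU61),OTU54)),OTU38)).
That clade contains 20 terminal taxa: OTU10, OTU13, OTU18, OTU21, OTU23, OTU25, OTU26, OTU38, OTU4, OTU47, OTU54, OTU57, OTU58, OTU59, OTU60, OTU61, OTU64, OTU69, OTU73, OTU9.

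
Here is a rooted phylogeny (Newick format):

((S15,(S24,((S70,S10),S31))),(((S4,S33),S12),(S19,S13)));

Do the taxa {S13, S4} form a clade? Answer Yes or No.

No

The MRCA of the listed taxa subtends (((S4,S33),S12),(S19,S13)).
That clade also contains S12, S19, S33, which are not in the proposed group, so the group is not monophyletic.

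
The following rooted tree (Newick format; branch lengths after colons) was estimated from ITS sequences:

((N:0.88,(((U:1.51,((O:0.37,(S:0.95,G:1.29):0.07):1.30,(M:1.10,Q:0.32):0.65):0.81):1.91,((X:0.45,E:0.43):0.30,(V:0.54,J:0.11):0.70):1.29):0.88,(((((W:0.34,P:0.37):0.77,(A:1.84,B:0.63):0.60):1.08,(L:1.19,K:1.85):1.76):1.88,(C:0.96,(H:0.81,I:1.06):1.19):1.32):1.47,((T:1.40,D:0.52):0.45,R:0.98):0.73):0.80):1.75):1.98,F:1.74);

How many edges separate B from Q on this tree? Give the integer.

The MRCA of B and Q is the node subtending (((U,((O,(S,G)),(M,Q))),((X,E),(V,J))),(((((W,P),(A,B)),(L,K)),(C,(H,I))),((T,D),R))).
From B up to that node: 6 branches. From Q up to the same node: 5 branches. Total: 6 + 5 = 11.

11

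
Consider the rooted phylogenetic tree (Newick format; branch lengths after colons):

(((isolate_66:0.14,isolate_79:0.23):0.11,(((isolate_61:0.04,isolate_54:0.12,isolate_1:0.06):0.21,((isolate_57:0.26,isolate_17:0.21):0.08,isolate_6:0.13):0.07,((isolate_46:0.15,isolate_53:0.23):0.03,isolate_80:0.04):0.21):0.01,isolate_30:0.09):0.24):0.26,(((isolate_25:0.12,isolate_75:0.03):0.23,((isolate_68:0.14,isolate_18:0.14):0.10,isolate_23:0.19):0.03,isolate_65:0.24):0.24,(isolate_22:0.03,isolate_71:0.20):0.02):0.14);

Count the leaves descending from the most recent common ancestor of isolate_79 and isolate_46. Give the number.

12

The MRCA of isolate_79 and isolate_46 is the node subtending ((isolate_66,isolate_79),(((isolate_61,isolate_54,isolate_1),((isolate_57,isolate_17),isolate_6),((isolate_46,isolate_53),isolate_80)),isolate_30)).
That clade contains 12 terminal taxa: isolate_1, isolate_17, isolate_30, isolate_46, isolate_53, isolate_54, isolate_57, isolate_6, isolate_61, isolate_66, isolate_79, isolate_80.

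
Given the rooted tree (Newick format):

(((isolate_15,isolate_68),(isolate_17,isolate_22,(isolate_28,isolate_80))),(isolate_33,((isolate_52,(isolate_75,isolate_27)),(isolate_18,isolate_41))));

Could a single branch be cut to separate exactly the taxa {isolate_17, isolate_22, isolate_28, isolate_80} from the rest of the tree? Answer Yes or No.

The most recent common ancestor of these taxa subtends (isolate_17,isolate_22,(isolate_28,isolate_80)).
That clade has exactly 4 tips — every listed taxon and nothing else — so the group is monophyletic.

Yes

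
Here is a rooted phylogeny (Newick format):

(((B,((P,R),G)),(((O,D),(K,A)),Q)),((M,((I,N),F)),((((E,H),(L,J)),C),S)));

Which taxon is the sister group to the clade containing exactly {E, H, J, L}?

C

The clade containing exactly {E, H, J, L} attaches to the tree at the node subtending (((E,H),(L,J)),C).
The other lineage descending from that same node — the sister group — is the single tip C.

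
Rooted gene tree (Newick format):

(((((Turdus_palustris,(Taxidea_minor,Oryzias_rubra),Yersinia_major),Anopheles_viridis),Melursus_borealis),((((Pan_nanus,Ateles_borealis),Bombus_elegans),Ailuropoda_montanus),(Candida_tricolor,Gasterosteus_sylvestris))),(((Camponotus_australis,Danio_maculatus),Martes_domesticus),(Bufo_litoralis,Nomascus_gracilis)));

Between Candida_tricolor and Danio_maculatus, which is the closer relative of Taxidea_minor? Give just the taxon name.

The MRCA of Taxidea_minor and Candida_tricolor subtends ((((Turdus_palustris,(Taxidea_minor,Oryzias_rubra),Yersinia_major),Anopheles_viridis),Melursus_borealis),((((Pan_nanus,Ateles_borealis),Bombus_elegans),Ailuropoda_montanus),(Candida_tricolor,Gasterosteus_sylvestris))) (12 taxa).
The MRCA of Taxidea_minor and Danio_maculatus is the root, subtending the entire tree (17 taxa).
The first is nested inside the second, so Taxidea_minor shares a more recent common ancestor with Candida_tricolor.

Candida_tricolor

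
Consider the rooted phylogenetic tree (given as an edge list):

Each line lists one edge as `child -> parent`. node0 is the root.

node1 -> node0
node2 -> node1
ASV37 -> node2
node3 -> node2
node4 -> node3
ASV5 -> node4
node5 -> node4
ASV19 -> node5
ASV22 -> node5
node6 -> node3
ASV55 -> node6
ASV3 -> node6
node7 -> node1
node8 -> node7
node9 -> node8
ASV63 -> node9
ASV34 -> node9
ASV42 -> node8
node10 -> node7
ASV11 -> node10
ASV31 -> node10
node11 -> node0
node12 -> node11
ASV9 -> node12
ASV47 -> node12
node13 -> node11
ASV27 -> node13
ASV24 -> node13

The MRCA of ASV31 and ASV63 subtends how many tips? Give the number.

5

The MRCA of ASV31 and ASV63 is the node subtending (((ASV63,ASV34),ASV42),(ASV11,ASV31)).
That clade contains 5 terminal taxa: ASV11, ASV31, ASV34, ASV42, ASV63.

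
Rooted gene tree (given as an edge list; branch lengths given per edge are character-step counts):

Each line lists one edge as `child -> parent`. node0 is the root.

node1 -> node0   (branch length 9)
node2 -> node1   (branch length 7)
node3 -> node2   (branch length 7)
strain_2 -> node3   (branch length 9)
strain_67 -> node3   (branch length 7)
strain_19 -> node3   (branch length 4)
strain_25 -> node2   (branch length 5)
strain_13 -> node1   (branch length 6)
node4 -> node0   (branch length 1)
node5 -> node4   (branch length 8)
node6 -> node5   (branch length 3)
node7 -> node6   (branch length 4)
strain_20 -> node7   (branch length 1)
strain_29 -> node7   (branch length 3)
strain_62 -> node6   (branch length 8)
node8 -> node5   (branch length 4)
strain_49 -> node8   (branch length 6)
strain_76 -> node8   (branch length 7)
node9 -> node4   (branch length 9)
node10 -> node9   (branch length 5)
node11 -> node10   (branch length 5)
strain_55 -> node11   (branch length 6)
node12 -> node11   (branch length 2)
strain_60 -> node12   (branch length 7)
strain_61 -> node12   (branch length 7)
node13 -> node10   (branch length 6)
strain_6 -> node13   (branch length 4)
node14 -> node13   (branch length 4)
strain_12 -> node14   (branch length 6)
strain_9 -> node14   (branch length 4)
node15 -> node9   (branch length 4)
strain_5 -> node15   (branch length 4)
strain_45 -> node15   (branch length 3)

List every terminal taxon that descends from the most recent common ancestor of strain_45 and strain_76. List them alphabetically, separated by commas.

Tracing strain_45: it sits inside (strain_5,strain_45).
Tracing strain_76: it sits inside (strain_49,strain_76).
The smallest clade enclosing both is ((((strain_20,strain_29),strain_62),(strain_49,strain_76)),(((strain_55,(strain_60,strain_61)),(strain_6,(strain_12,strain_9))),(strain_5,strain_45))); the answer is its 13 terminal taxa in alphabetical order.

strain_12, strain_20, strain_29, strain_45, strain_49, strain_5, strain_55, strain_6, strain_60, strain_61, strain_62, strain_76, strain_9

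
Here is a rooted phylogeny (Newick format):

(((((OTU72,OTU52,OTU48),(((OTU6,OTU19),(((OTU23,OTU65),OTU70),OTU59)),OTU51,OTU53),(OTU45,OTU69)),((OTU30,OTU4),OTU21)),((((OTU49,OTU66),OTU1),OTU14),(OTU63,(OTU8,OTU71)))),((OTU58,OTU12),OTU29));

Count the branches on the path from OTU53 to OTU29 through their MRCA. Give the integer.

7

The MRCA of OTU53 and OTU29 is the root of the tree.
From OTU53 up to that node: 5 branches. From OTU29 up to the same node: 2 branches. Total: 5 + 2 = 7.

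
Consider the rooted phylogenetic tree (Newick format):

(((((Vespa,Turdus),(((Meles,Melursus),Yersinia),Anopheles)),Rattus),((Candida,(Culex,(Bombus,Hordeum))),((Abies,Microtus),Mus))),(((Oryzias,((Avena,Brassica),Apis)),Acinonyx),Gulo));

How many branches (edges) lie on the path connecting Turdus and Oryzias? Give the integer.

9

The MRCA of Turdus and Oryzias is the root of the tree.
From Turdus up to that node: 5 branches. From Oryzias up to the same node: 4 branches. Total: 5 + 4 = 9.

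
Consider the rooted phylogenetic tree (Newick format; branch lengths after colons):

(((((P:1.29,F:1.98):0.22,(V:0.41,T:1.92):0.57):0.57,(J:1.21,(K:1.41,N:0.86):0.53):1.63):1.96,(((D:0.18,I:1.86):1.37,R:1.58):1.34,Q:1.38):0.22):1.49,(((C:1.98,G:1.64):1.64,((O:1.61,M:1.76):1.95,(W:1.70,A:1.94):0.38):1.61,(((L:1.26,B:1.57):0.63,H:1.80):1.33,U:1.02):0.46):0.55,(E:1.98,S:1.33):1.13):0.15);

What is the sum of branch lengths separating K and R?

8.67

The path runs K → … → MRCA → … → R; the MRCA is the node subtending ((((P,F),(V,T)),(J,(K,N))),(((D,I),R),Q)).
Branch lengths along that path: 1.41 + 0.53 + 1.63 + 1.96 + 0.22 + 1.34 + 1.58 = 8.67.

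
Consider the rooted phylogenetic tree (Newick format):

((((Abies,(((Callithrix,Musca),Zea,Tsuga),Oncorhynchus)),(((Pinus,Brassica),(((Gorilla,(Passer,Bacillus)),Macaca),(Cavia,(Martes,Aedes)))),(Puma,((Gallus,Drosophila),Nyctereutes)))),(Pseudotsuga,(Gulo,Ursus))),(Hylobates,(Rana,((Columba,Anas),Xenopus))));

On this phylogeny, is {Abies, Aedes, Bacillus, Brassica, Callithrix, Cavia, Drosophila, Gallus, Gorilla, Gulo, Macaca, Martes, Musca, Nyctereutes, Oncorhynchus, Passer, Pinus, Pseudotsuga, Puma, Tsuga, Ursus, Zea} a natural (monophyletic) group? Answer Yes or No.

The most recent common ancestor of these taxa subtends (((Abies,(((Callithrix,Musca),Zea,Tsuga),Oncorhynchus)),(((Pinus,Brassica),(((Gorilla,(Passer,Bacillus)),Macaca),(Cavia,(Martes,Aedes)))),(Puma,((Gallus,Drosophila),Nyctereutes)))),(Pseudotsuga,(Gulo,Ursus))).
That clade has exactly 22 tips — every listed taxon and nothing else — so the group is monophyletic.

Yes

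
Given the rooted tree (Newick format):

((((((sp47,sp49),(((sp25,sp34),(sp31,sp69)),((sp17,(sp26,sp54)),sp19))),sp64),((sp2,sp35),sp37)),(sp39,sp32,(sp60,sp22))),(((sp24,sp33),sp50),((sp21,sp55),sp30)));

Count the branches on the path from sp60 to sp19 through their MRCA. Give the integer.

9

The MRCA of sp60 and sp19 is the node subtending (((((sp47,sp49),(((sp25,sp34),(sp31,sp69)),((sp17,(sp26,sp54)),sp19))),sp64),((sp2,sp35),sp37)),(sp39,sp32,(sp60,sp22))).
From sp60 up to that node: 3 branches. From sp19 up to the same node: 6 branches. Total: 3 + 6 = 9.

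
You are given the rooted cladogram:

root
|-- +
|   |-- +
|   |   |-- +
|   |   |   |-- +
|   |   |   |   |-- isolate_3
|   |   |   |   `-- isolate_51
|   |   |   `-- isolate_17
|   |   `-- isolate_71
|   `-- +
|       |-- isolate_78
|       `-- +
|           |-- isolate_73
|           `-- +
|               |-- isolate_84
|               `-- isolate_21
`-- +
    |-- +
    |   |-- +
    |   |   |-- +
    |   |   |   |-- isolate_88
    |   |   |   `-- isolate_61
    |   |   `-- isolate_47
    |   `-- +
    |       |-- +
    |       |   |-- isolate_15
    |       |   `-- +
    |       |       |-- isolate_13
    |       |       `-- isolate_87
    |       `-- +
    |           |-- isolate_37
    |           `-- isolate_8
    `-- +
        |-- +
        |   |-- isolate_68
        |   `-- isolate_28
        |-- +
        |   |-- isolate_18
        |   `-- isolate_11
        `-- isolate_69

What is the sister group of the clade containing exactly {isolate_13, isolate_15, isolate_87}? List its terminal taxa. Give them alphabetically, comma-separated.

The clade containing exactly {isolate_13, isolate_15, isolate_87} attaches to the tree at the node subtending ((isolate_15,(isolate_13,isolate_87)),(isolate_37,isolate_8)).
The other lineage descending from that same node — the sister group — is (isolate_37,isolate_8); its 2 tips in alphabetical order are the answer.

isolate_37, isolate_8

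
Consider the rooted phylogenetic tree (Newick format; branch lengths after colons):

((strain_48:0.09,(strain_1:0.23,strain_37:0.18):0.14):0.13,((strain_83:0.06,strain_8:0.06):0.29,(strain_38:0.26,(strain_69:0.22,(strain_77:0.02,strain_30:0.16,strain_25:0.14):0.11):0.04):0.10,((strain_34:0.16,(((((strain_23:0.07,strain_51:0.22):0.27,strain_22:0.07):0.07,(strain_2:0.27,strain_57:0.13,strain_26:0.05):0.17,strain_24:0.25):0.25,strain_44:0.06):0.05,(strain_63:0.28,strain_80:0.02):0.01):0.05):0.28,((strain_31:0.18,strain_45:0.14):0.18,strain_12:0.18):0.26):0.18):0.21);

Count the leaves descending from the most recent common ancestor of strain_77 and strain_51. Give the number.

21

The MRCA of strain_77 and strain_51 is the node subtending ((strain_83,strain_8),(strain_38,(strain_69,(strain_77,strain_30,strain_25))),((strain_34,(((((strain_23,strain_51),strain_22),(strain_2,strain_57,strain_26),strain_24),strain_44),(strain_63,strain_80))),((strain_31,strain_45),strain_12))).
That clade contains 21 terminal taxa: strain_12, strain_2, strain_22, strain_23, strain_24, strain_25, strain_26, strain_30, strain_31, strain_34, strain_38, strain_44, strain_45, strain_51, strain_57, strain_63, strain_69, strain_77, strain_8, strain_80, strain_83.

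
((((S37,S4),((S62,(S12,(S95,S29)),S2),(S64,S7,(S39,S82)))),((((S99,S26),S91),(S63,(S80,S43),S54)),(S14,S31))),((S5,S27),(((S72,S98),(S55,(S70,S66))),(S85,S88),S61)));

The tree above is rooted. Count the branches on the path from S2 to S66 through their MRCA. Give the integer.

11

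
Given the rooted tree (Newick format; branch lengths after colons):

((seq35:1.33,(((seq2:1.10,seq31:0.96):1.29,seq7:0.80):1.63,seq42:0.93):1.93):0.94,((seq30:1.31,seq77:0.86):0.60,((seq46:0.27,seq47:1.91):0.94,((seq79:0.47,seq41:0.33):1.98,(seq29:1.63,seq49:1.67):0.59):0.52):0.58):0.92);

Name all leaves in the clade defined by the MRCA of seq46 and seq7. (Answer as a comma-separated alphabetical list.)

Tracing seq46: it sits inside (seq46,seq47).
Tracing seq7: it sits inside ((seq2,seq31),seq7).
The smallest clade enclosing both is the whole tree (their MRCA is the root), so the answer is all 13 tips in alphabetical order.

seq2, seq29, seq30, seq31, seq35, seq41, seq42, seq46, seq47, seq49, seq7, seq77, seq79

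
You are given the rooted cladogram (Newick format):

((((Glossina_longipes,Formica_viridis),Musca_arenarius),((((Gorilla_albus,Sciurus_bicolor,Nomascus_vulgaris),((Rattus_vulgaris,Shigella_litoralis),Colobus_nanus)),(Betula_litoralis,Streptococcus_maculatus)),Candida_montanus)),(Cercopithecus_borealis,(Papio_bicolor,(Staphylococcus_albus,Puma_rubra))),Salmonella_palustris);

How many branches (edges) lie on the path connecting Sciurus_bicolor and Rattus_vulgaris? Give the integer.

5

The MRCA of Sciurus_bicolor and Rattus_vulgaris is the node subtending ((Gorilla_albus,Sciurus_bicolor,Nomascus_vulgaris),((Rattus_vulgaris,Shigella_litoralis),Colobus_nanus)).
From Sciurus_bicolor up to that node: 2 branches. From Rattus_vulgaris up to the same node: 3 branches. Total: 2 + 3 = 5.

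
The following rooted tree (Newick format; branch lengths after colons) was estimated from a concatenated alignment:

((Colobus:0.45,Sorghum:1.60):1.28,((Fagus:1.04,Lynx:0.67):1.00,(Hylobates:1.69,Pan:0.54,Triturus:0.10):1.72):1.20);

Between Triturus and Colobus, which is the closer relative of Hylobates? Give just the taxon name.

The MRCA of Hylobates and Triturus subtends (Hylobates,Pan,Triturus) (3 taxa).
The MRCA of Hylobates and Colobus is the root, subtending the entire tree (7 taxa).
The first is nested inside the second, so Hylobates shares a more recent common ancestor with Triturus.

Triturus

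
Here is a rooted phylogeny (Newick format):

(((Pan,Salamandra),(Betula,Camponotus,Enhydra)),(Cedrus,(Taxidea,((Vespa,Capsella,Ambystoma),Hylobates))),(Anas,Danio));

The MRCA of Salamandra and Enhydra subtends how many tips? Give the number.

The MRCA of Salamandra and Enhydra is the node subtending ((Pan,Salamandra),(Betula,Camponotus,Enhydra)).
That clade contains 5 terminal taxa: Betula, Camponotus, Enhydra, Pan, Salamandra.

5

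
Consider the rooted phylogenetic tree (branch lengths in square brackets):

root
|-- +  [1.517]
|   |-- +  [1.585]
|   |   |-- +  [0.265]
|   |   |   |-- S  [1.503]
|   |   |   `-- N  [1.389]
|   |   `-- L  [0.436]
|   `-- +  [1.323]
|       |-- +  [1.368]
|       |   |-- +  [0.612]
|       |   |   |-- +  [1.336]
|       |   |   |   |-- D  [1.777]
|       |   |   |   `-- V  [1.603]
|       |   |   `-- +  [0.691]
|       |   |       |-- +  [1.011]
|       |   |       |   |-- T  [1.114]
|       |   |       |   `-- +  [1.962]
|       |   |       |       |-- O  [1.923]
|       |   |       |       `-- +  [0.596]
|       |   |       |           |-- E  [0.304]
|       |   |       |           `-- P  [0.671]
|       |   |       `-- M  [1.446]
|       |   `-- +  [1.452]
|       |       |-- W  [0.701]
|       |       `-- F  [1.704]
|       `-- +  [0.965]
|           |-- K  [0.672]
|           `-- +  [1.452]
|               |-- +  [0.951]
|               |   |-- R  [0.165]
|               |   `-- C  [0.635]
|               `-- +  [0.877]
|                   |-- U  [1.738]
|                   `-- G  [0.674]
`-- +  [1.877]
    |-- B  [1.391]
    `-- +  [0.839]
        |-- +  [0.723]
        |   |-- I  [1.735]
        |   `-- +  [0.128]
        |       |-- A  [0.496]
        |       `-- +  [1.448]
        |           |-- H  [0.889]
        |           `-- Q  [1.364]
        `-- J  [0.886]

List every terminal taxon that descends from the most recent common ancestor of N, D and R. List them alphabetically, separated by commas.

C, D, E, F, G, K, L, M, N, O, P, R, S, T, U, V, W

Tracing N: it sits inside (S,N).
Tracing D: it sits inside (D,V).
Tracing R: it sits inside (R,C).
The smallest clade enclosing all 3 is (((S,N),L),((((D,V),((T,(O,(E,P))),M)),(W,F)),(K,((R,C),(U,G))))); the answer is its 17 terminal taxa in alphabetical order.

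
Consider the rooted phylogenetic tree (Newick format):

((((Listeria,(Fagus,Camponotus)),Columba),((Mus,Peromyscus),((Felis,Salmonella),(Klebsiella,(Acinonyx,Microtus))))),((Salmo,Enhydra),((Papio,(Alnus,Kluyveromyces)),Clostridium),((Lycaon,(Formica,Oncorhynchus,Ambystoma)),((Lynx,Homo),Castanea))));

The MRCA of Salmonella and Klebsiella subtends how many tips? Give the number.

5

The MRCA of Salmonella and Klebsiella is the node subtending ((Felis,Salmonella),(Klebsiella,(Acinonyx,Microtus))).
That clade contains 5 terminal taxa: Acinonyx, Felis, Klebsiella, Microtus, Salmonella.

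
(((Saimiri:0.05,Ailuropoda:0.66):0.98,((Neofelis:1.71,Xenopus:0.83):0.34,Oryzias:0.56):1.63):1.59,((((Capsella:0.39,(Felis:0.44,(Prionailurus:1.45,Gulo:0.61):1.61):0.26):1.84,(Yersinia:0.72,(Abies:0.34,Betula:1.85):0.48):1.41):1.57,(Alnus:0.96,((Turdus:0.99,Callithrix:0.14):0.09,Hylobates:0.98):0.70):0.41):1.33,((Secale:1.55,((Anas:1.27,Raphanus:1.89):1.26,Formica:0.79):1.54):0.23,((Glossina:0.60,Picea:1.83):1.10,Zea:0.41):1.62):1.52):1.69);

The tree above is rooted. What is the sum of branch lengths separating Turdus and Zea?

The path runs Turdus → … → MRCA → … → Zea; the MRCA is the node subtending ((((Capsella,(Felis,(Prionailurus,Gulo))),(Yersinia,(Abies,Betula))),(Alnus,((Turdus,Callithrix),Hylobates))),((Secale,((Anas,Raphanus),Formica)),((Glossina,Picea),Zea))).
Branch lengths along that path: 0.99 + 0.09 + 0.70 + 0.41 + 1.33 + 1.52 + 1.62 + 0.41 = 7.07.

7.07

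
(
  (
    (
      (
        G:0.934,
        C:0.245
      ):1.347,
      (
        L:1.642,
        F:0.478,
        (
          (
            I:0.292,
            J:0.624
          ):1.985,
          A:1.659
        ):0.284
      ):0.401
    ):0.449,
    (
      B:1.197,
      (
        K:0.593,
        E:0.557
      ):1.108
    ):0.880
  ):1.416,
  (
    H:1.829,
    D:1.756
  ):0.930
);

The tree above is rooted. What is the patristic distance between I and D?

The path runs I → … → MRCA → … → D; the MRCA is the root of the tree.
Branch lengths along that path: 0.292 + 1.985 + 0.284 + 0.401 + 0.449 + 1.416 + 0.930 + 1.756 = 7.513.

7.513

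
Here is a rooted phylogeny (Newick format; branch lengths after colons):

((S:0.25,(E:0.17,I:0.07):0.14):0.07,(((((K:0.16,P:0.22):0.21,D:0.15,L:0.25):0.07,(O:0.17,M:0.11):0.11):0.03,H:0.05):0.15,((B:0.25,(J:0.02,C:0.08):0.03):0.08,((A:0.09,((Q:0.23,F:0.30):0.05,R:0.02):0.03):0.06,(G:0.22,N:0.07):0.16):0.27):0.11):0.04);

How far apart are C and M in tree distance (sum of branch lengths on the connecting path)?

The path runs C → … → MRCA → … → M; the MRCA is the node subtending (((((K,P),D,L),(O,M)),H),((B,(J,C)),((A,((Q,F),R)),(G,N)))).
Branch lengths along that path: 0.08 + 0.03 + 0.08 + 0.11 + 0.15 + 0.03 + 0.11 + 0.11 = 0.70.

0.70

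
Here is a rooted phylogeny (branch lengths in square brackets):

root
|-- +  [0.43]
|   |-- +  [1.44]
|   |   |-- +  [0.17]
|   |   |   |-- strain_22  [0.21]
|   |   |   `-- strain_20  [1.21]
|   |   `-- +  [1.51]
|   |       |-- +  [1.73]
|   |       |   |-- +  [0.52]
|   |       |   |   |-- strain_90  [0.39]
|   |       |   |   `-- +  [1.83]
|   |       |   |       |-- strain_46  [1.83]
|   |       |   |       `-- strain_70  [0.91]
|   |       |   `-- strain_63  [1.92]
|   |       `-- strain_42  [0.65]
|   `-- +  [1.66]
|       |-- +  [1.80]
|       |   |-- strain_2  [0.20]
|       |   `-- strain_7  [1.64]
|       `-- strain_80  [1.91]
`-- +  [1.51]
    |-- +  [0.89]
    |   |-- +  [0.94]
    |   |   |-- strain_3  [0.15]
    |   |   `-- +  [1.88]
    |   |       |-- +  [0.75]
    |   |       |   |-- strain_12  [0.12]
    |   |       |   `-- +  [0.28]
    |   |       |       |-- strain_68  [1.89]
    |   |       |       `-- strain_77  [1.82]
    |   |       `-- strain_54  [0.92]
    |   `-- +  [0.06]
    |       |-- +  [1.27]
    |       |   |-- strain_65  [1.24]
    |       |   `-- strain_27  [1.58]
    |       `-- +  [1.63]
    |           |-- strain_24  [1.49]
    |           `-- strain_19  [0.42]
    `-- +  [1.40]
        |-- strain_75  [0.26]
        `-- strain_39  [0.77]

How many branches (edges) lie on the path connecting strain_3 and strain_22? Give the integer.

8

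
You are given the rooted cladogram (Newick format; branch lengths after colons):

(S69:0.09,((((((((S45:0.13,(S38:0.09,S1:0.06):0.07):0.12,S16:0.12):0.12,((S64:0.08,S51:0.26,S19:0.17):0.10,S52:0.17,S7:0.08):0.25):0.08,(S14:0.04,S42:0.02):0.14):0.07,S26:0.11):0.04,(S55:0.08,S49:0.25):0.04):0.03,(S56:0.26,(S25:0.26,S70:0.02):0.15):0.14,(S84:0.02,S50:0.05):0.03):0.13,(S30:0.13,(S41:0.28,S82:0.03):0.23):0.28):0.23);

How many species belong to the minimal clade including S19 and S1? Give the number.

The MRCA of S19 and S1 is the node subtending (((S45,(S38,S1)),S16),((S64,S51,S19),S52,S7)).
That clade contains 9 terminal taxa: S1, S16, S19, S38, S45, S51, S52, S64, S7.

9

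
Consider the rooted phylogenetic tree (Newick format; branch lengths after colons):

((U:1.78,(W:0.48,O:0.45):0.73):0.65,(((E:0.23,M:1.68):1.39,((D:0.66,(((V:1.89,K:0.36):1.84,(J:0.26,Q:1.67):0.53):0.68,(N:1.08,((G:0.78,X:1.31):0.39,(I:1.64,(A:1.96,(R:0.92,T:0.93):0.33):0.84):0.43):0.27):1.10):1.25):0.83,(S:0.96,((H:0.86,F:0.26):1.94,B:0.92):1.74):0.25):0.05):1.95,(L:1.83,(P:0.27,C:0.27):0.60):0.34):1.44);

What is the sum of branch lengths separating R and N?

3.87

The path runs R → … → MRCA → … → N; the MRCA is the node subtending (N,((G,X),(I,(A,(R,T))))).
Branch lengths along that path: 0.92 + 0.33 + 0.84 + 0.43 + 0.27 + 1.08 = 3.87.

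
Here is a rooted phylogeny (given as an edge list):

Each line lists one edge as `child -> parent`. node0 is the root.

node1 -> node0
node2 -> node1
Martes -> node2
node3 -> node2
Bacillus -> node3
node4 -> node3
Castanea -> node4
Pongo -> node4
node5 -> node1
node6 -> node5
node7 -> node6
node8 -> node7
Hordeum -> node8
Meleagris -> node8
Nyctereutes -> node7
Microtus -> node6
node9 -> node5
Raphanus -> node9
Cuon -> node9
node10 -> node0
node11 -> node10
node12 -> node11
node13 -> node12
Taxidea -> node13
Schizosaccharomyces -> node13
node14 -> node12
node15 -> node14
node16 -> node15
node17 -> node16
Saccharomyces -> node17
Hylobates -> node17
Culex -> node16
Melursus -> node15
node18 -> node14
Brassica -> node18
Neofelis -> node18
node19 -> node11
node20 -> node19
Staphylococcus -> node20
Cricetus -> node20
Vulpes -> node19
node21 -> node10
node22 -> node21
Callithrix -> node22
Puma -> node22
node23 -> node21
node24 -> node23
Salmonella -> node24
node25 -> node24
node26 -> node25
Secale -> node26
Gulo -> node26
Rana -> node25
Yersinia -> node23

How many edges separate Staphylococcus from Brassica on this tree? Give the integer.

The MRCA of Staphylococcus and Brassica is the node subtending (((Taxidea,Schizosaccharomyces),((((Saccharomyces,Hylobates),Culex),Melursus),(Brassica,Neofelis))),((Staphylococcus,Cricetus),Vulpes)).
From Staphylococcus up to that node: 3 branches. From Brassica up to the same node: 4 branches. Total: 3 + 4 = 7.

7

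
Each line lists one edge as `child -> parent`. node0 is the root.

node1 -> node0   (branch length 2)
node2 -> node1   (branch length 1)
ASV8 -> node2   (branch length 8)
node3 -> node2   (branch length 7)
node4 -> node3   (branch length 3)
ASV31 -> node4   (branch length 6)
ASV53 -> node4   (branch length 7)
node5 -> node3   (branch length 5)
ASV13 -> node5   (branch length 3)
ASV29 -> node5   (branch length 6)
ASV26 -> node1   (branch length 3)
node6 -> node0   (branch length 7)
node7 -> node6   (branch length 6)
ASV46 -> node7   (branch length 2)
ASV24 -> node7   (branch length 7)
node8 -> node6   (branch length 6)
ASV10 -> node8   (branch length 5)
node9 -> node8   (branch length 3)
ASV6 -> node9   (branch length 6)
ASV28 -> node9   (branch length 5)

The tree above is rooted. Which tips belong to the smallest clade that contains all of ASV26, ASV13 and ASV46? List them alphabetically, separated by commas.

Tracing ASV26: it sits inside ((ASV8,((ASV31,ASV53),(ASV13,ASV29))),ASV26).
Tracing ASV13: it sits inside (ASV13,ASV29).
Tracing ASV46: it sits inside (ASV46,ASV24).
The smallest clade enclosing all 3 is the whole tree (their MRCA is the root), so the answer is all 11 tips in alphabetical order.

ASV10, ASV13, ASV24, ASV26, ASV28, ASV29, ASV31, ASV46, ASV53, ASV6, ASV8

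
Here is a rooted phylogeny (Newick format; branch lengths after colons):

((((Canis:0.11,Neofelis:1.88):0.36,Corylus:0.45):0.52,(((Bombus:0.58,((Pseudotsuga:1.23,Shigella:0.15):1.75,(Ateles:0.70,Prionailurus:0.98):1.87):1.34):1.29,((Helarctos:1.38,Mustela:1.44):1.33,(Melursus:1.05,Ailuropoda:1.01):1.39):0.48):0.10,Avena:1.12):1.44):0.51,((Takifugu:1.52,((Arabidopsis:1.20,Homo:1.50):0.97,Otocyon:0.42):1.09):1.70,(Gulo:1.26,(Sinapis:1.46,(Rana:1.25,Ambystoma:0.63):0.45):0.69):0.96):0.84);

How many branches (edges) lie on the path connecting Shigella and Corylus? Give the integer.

8

The MRCA of Shigella and Corylus is the node subtending (((Canis,Neofelis),Corylus),(((Bombus,((Pseudotsuga,Shigella),(Ateles,Prionailurus))),((Helarctos,Mustela),(Melursus,Ailuropoda))),Avena)).
From Shigella up to that node: 6 branches. From Corylus up to the same node: 2 branches. Total: 6 + 2 = 8.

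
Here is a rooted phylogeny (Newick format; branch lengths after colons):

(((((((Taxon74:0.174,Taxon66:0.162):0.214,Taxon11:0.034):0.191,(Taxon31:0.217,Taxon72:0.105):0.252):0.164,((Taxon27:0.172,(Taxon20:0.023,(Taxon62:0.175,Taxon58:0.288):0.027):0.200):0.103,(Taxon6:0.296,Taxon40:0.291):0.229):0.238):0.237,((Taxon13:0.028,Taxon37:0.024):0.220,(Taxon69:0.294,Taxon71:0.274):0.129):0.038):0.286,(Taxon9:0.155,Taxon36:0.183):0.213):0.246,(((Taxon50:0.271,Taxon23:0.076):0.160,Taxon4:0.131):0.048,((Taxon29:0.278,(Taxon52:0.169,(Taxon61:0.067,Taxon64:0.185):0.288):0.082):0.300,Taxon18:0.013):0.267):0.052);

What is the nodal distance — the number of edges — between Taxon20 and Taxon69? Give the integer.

8

The MRCA of Taxon20 and Taxon69 is the node subtending (((((Taxon74,Taxon66),Taxon11),(Taxon31,Taxon72)),((Taxon27,(Taxon20,(Taxon62,Taxon58))),(Taxon6,Taxon40))),((Taxon13,Taxon37),(Taxon69,Taxon71))).
From Taxon20 up to that node: 5 branches. From Taxon69 up to the same node: 3 branches. Total: 5 + 3 = 8.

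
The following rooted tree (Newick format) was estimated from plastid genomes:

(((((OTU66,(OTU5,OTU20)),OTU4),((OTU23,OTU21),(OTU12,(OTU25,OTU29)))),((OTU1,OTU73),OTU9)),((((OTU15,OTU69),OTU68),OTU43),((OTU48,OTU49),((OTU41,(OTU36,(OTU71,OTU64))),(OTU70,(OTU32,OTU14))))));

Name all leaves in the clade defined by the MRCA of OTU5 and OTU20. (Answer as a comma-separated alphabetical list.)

Tracing OTU5: it sits inside (OTU5,OTU20).
Tracing OTU20: it sits inside (OTU5,OTU20).
The smallest clade enclosing both is (OTU5,OTU20); the answer is its 2 terminal taxa in alphabetical order.

OTU20, OTU5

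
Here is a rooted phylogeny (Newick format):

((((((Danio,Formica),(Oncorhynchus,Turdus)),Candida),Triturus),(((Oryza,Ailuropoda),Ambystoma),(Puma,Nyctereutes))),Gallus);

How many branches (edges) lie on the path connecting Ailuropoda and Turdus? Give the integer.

The MRCA of Ailuropoda and Turdus is the node subtending (((((Danio,Formica),(Oncorhynchus,Turdus)),Candida),Triturus),(((Oryza,Ailuropoda),Ambystoma),(Puma,Nyctereutes))).
From Ailuropoda up to that node: 4 branches. From Turdus up to the same node: 5 branches. Total: 4 + 5 = 9.

9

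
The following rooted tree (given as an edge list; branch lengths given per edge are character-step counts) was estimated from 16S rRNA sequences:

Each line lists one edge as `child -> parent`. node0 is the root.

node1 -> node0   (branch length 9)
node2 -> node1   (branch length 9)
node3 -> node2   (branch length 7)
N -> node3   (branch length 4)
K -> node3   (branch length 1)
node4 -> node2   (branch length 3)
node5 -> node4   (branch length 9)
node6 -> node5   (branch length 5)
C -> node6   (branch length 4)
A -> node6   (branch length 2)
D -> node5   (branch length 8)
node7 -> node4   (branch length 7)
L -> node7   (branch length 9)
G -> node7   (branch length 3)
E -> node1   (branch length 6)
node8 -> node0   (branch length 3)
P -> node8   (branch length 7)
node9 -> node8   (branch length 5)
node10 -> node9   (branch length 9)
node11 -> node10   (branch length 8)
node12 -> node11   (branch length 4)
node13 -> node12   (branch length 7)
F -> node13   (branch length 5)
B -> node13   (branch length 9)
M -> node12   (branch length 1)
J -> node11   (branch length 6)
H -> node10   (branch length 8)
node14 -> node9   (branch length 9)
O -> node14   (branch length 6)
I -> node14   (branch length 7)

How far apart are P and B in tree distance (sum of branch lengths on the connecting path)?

49

The path runs P → … → MRCA → … → B; the MRCA is the node subtending (P,(((((F,B),M),J),H),(O,I))).
Branch lengths along that path: 7 + 5 + 9 + 8 + 4 + 7 + 9 = 49.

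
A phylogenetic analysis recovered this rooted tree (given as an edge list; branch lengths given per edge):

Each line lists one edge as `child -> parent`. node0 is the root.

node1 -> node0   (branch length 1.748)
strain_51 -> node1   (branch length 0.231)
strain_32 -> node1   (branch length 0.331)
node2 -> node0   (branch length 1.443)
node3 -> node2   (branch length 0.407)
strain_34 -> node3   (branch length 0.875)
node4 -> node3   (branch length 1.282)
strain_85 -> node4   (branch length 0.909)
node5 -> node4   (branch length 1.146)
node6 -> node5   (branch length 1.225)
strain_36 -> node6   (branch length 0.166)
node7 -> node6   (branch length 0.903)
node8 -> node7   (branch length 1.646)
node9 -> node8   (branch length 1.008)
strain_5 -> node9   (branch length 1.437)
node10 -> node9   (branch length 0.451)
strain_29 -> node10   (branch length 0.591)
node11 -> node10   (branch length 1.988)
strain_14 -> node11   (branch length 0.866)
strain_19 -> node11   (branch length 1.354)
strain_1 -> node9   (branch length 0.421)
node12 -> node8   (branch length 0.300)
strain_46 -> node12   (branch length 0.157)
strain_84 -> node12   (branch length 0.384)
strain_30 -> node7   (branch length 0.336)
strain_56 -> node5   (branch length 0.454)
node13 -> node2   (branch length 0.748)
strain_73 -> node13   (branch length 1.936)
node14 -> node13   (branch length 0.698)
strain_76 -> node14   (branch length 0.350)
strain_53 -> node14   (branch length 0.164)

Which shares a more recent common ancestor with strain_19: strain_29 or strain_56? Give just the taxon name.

strain_29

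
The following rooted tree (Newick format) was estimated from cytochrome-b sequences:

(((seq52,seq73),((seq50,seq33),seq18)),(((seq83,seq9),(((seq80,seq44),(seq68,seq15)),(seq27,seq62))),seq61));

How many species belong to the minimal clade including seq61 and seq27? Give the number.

9

The MRCA of seq61 and seq27 is the node subtending (((seq83,seq9),(((seq80,seq44),(seq68,seq15)),(seq27,seq62))),seq61).
That clade contains 9 terminal taxa: seq15, seq27, seq44, seq61, seq62, seq68, seq80, seq83, seq9.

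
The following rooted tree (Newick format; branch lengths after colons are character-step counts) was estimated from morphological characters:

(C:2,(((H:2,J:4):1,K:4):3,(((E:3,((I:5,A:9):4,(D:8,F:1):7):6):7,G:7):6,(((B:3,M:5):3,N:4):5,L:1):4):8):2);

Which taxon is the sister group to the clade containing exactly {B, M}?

N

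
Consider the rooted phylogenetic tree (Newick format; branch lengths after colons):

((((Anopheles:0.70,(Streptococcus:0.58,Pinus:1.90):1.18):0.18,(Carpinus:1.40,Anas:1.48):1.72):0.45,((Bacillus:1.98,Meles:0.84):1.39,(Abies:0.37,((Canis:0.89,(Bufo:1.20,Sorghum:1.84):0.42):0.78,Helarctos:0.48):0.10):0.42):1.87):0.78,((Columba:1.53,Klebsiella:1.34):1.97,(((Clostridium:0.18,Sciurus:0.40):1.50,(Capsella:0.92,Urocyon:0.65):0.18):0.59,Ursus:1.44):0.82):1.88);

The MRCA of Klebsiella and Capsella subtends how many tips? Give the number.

7

The MRCA of Klebsiella and Capsella is the node subtending ((Columba,Klebsiella),(((Clostridium,Sciurus),(Capsella,Urocyon)),Ursus)).
That clade contains 7 terminal taxa: Capsella, Clostridium, Columba, Klebsiella, Sciurus, Urocyon, Ursus.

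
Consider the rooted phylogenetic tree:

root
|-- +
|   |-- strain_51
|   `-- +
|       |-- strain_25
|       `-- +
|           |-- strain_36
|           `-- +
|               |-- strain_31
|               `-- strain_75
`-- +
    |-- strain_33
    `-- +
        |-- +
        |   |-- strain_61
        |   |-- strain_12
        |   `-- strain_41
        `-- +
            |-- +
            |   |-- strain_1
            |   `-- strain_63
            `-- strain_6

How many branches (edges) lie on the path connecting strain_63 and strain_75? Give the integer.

10

The MRCA of strain_63 and strain_75 is the root of the tree.
From strain_63 up to that node: 5 branches. From strain_75 up to the same node: 5 branches. Total: 5 + 5 = 10.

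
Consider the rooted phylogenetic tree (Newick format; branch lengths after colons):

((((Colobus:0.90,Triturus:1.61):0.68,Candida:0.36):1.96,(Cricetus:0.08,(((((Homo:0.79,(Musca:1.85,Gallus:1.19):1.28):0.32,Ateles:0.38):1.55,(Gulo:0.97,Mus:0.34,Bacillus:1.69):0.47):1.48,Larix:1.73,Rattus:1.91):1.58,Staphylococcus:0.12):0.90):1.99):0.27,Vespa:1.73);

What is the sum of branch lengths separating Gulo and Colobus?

10.93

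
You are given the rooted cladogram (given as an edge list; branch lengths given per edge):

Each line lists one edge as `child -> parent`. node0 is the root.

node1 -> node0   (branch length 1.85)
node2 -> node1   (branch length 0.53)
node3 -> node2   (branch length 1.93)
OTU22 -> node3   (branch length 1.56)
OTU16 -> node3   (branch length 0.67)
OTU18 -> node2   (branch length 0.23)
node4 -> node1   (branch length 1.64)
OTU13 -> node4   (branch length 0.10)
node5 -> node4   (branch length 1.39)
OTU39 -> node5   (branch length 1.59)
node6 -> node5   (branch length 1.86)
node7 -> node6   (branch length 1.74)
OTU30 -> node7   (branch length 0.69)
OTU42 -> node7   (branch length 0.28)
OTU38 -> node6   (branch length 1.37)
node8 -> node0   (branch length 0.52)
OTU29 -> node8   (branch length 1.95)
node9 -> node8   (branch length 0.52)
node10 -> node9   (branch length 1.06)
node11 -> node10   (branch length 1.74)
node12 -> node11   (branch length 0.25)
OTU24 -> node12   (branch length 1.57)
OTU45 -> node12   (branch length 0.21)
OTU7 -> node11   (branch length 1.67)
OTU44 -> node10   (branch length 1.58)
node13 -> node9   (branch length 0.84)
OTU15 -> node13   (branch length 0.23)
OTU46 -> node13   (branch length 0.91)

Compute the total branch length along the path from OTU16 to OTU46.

The path runs OTU16 → … → MRCA → … → OTU46; the MRCA is the root of the tree.
Branch lengths along that path: 0.67 + 1.93 + 0.53 + 1.85 + 0.52 + 0.52 + 0.84 + 0.91 = 7.77.

7.77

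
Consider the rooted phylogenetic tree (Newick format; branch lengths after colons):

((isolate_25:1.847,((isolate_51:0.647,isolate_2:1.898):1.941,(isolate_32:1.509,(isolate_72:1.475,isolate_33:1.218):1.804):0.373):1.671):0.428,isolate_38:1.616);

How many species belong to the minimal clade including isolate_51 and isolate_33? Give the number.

The MRCA of isolate_51 and isolate_33 is the node subtending ((isolate_51,isolate_2),(isolate_32,(isolate_72,isolate_33))).
That clade contains 5 terminal taxa: isolate_2, isolate_32, isolate_33, isolate_51, isolate_72.

5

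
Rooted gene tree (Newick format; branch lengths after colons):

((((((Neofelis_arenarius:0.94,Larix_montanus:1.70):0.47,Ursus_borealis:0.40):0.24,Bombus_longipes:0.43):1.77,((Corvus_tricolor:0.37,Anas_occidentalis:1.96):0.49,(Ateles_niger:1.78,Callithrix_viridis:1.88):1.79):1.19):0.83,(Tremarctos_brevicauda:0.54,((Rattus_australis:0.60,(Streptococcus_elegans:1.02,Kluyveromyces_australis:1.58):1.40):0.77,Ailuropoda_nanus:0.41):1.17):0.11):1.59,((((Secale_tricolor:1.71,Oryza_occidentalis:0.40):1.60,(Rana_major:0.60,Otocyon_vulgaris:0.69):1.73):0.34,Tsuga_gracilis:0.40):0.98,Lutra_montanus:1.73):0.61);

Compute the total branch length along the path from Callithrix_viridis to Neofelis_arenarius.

8.28

The path runs Callithrix_viridis → … → MRCA → … → Neofelis_arenarius; the MRCA is the node subtending ((((Neofelis_arenarius,Larix_montanus),Ursus_borealis),Bombus_longipes),((Corvus_tricolor,Anas_occidentalis),(Ateles_niger,Callithrix_viridis))).
Branch lengths along that path: 1.88 + 1.79 + 1.19 + 1.77 + 0.24 + 0.47 + 0.94 = 8.28.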